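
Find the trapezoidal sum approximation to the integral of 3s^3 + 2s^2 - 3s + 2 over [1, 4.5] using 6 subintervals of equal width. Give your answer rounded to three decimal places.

350.315

Δs = (4.5 − 1)/6 = 7/12.
f(1) = 4, f(19/12) = 14.171875, f(13/6) = 2549/72, f(2.75) = 71.265625, f(10/3) = 376/3, f(47/12) = 115879/576, f(4.5) = 302.375.
T_6 = (Δs/2)·[f(s_0) + 2f(s_1) + ... + 2f(s_{5}) + f(s_6)].
Sum ≈ 350.315.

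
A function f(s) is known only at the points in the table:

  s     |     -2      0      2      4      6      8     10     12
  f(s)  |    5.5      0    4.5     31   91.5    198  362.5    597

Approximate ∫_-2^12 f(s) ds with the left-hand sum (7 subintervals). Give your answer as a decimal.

Δs = 2.
Sum = 2·[5.5 + 0 + 4.5 + 31 + 91.5 + 198 + 362.5] = 1386.

1386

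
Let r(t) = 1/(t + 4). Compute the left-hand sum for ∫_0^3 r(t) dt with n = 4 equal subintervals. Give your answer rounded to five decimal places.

0.60176

Δt = (3 − 0)/4 = 0.75.
Left endpoints: 0, 0.75, 1.5, 2.25.
r(0) = 0.25, r(0.75) = 4/19, r(1.5) = 2/11, r(2.25) = 0.16.
Sum = Δt · [r(0) + r(0.75) + r(1.5) + r(2.25)].
Sum ≈ 0.60176.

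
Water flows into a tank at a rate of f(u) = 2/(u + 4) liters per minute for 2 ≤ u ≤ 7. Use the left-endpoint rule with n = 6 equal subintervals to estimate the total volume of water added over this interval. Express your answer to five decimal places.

1.27766

Δu = (7 − 2)/6 = 5/6.
Left endpoints: 2, 17/6, 11/3, 4.5, 16/3, 37/6.
f(2) = 1/3, f(17/6) = 12/41, f(11/3) = 6/23, f(4.5) = 4/17, f(16/3) = 3/14, f(37/6) = 12/61.
Sum = Δu · [f(2) + f(17/6) + f(11/3) + ...].
Sum ≈ 1.27766.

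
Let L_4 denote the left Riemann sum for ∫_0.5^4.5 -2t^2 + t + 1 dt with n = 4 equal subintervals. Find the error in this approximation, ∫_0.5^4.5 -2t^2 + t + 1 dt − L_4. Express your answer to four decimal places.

Exact integral: ∫_0.5^4.5 f(t) dt ≈ -46.666667.
L_4 = -30.
Error ≈ -46.666667 − (-30) ≈ -16.6667.

-16.6667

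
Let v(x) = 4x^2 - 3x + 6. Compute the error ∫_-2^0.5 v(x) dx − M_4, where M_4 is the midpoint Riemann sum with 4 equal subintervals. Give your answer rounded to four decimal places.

0.3255

Exact integral: ∫_-2^0.5 v(x) dx ≈ 31.458333.
M_4 = 31.1328125.
Error ≈ 31.458333 − 31.1328125 ≈ 0.3255.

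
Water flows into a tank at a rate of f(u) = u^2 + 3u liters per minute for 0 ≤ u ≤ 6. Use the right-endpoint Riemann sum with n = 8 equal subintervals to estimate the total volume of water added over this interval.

Δu = (6 − 0)/8 = 0.75.
Right endpoints: 0.75, 1.5, 2.25, 3, 3.75, 4.5, 5.25, 6.
f(0.75) = 2.8125, f(1.5) = 6.75, f(2.25) = 11.8125, f(3) = 18, f(3.75) = 25.3125, f(4.5) = 33.75, f(5.25) = 43.3125, f(6) = 54.
Sum = Δu · [f(0.75) + f(1.5) + f(2.25) + ...].
Sum = 146.8125.

146.8125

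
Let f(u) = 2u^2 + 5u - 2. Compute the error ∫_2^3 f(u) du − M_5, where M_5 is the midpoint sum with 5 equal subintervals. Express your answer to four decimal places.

0.0067

Exact integral: ∫_2^3 f(u) du ≈ 23.166667.
M_5 = 23.16.
Error ≈ 23.166667 − 23.16 ≈ 0.0067.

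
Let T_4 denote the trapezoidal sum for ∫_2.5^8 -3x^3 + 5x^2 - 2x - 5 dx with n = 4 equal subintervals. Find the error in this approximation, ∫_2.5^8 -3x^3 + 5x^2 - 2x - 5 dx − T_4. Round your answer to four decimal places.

Exact integral: ∫_2.5^8 f(x) dx ≈ -2300.661458.
T_4 ≈ -2373.883789.
Error ≈ -2300.661458 − (-2373.883789) ≈ 73.2223.

73.2223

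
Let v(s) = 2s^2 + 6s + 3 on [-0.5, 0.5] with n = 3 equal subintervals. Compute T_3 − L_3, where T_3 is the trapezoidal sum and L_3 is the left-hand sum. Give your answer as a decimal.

1

T_3 ≈ 3.203704.
L_3 ≈ 2.203704.
T_3 − L_3 = 1.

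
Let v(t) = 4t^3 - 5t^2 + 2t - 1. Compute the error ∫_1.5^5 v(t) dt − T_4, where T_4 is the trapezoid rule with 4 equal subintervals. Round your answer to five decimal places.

Exact integral: ∫_1.5^5 v(t) dt ≈ 436.4791667.
T_4 = 451.6640625.
Error ≈ 436.4791667 − 451.6640625 ≈ -15.18490.

-15.18490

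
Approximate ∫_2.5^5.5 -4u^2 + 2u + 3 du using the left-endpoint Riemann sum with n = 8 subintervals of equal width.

Δu = (5.5 − 2.5)/8 = 0.375.
Left endpoints: 2.5, 2.875, 3.25, 3.625, 4, 4.375, 4.75, 5.125.
f(2.5) = -17, f(2.875) = -24.3125, f(3.25) = -32.75, f(3.625) = -42.3125, f(4) = -53, f(4.375) = -64.8125, f(4.75) = -77.75, f(5.125) = -91.8125.
Sum = Δu · [f(2.5) + f(2.875) + f(3.25) + ...].
Sum = -151.40625.

-151.40625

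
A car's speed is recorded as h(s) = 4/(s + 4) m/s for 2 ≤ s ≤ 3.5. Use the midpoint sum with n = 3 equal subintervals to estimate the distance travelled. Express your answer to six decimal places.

0.892158

Δs = (3.5 − 2)/3 = 0.5.
Midpoints: 2.25, 2.75, 3.25.
h(2.25) = 0.64, h(2.75) = 16/27, h(3.25) = 16/29.
Sum = Δs · [h(2.25) + h(2.75) + h(3.25)].
Sum ≈ 0.892158.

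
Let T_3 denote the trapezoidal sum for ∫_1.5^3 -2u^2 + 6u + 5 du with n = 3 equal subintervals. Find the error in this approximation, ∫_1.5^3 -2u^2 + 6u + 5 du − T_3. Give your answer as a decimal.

0.125

Exact integral: ∫_1.5^3 f(u) du = 12.
T_3 = 11.875.
Error = 12 − 11.875 = 0.125.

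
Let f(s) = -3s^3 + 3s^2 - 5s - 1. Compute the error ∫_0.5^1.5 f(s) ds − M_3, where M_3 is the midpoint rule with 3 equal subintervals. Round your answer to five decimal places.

Exact integral: ∫_0.5^1.5 f(s) ds = -6.5.
M_3 ≈ -6.4444444.
Error ≈ -6.5 − (-6.4444444) ≈ -0.05556.

-0.05556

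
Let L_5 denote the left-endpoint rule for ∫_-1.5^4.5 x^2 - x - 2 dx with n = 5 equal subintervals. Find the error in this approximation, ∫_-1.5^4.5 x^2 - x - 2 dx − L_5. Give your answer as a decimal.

Exact integral: ∫_-1.5^4.5 f(x) dx = 10.5.
L_5 = 4.74.
Error = 10.5 − 4.74 = 5.76.

5.76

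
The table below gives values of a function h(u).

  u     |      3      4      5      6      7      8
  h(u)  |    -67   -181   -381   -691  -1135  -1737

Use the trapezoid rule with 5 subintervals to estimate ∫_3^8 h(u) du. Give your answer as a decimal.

Δu = 1.
T_5 = (1/2)·[(-67) + 2·(-181) + 2·(-381) + 2·(-691) + 2·(-1135) + (-1737)] = -3290.

-3290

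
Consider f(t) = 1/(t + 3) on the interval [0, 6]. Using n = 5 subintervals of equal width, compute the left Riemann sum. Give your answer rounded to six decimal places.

Δt = (6 − 0)/5 = 1.2.
Left endpoints: 0, 1.2, 2.4, 3.6, 4.8.
f(0) = 1/3, f(1.2) = 5/21, f(2.4) = 5/27, f(3.6) = 5/33, f(4.8) = 5/39.
Sum = Δt · [f(0) + f(1.2) + f(2.4) + f(3.6) + f(4.8)].
Sum ≈ 1.243601.

1.243601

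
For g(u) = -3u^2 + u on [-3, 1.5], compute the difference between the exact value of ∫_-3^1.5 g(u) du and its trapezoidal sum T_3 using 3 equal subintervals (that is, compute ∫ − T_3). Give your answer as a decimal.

Exact integral: ∫_-3^1.5 g(u) du = -33.75.
T_3 = -38.8125.
Error = -33.75 − (-38.8125) = 5.0625.

5.0625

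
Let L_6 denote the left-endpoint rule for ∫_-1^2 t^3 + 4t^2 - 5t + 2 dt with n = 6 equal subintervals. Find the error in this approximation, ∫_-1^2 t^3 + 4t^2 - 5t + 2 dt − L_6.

Exact integral: ∫_-1^2 f(t) dt = 14.25.
L_6 = 13.4375.
Error = 14.25 − 13.4375 = 0.8125.

0.8125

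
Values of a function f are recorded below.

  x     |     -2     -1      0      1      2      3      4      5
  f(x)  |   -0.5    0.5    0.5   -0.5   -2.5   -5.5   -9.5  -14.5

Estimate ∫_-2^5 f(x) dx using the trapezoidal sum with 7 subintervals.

-24.5

Δx = 1.
T_7 = (1/2)·[(-0.5) + 2·0.5 + 2·0.5 + 2·(-0.5) + 2·(-2.5) + 2·(-5.5) + 2·(-9.5) + (-14.5)] = -24.5.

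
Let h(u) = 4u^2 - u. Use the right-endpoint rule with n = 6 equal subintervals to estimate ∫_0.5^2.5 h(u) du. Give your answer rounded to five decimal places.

21.48148

Δu = (2.5 − 0.5)/6 = 1/3.
Right endpoints: 5/6, 7/6, 1.5, 11/6, 13/6, 2.5.
h(5/6) = 35/18, h(7/6) = 77/18, h(1.5) = 7.5, h(11/6) = 209/18, h(13/6) = 299/18, h(2.5) = 22.5.
Sum = Δu · [h(5/6) + h(7/6) + h(1.5) + ...].
Sum ≈ 21.48148.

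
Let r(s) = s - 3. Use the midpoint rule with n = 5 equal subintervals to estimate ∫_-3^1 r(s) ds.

Δs = (1 − (-3))/5 = 0.8.
Midpoints: -2.6, -1.8, -1, -0.2, 0.6.
r(-2.6) = -5.6, r(-1.8) = -4.8, r(-1) = -4, r(-0.2) = -3.2, r(0.6) = -2.4.
Sum = Δs · [r(-2.6) + r(-1.8) + r(-1) + r(-0.2) + r(0.6)].
Sum = -16.

-16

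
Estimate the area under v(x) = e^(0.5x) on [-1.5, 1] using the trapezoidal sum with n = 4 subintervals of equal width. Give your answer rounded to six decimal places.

Δx = (1 − (-1.5))/4 = 0.625.
v(-1.5) ≈ 0.472367, v(-0.875) ≈ 0.645649, v(-0.25) ≈ 0.882497, v(0.375) ≈ 1.206230, v(1) ≈ 1.648721.
T_4 = (Δx/2)·[v(x_0) + 2v(x_1) + 2v(x_2) + 2v(x_3) + v(x_4)].
Sum ≈ 2.371825.

2.371825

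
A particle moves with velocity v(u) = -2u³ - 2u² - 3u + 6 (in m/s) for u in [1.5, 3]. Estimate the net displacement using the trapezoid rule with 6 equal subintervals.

Δu = (3 − 1.5)/6 = 0.25.
v(1.5) = -9.75, v(1.75) = -16.09375, v(2) = -24, v(2.25) = -33.65625, v(2.5) = -45.25, v(2.75) = -58.96875, v(3) = -75.
T_6 = (Δu/2)·[v(u_0) + 2v(u_1) + ... + 2v(u_{5}) + v(u_6)].
Sum = -55.0859375.

-55.0859375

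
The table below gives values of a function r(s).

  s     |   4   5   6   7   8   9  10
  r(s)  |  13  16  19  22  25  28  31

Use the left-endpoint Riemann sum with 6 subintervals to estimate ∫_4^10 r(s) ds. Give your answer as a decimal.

Δs = 1.
Sum = 1·[13 + 16 + 19 + 22 + 25 + 28] = 123.

123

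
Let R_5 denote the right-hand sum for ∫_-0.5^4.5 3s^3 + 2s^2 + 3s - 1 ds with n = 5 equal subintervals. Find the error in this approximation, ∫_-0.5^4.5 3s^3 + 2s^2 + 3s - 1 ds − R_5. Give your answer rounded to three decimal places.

-181.042

Exact integral: ∫_-0.5^4.5 f(s) ds ≈ 393.33333.
R_5 = 574.375.
Error ≈ 393.33333 − 574.375 ≈ -181.042.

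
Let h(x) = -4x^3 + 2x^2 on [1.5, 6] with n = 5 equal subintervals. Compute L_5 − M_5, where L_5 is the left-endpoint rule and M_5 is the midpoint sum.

313.16625

L_5 = -822.96.
M_5 = -1136.12625.
L_5 − M_5 = 313.16625.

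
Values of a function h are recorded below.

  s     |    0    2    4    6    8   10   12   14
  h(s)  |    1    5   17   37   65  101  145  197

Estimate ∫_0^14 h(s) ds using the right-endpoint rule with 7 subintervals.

1134

Δs = 2.
Sum = 2·[5 + 17 + 37 + 65 + 101 + 145 + 197] = 1134.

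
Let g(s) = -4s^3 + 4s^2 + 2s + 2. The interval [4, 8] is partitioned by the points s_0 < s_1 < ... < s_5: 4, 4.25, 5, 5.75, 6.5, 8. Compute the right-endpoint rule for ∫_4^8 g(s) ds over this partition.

-4154.96875

Subinterval widths: 0.25, 0.75, 0.75, 0.75, 1.5.
Right endpoints: 4.25, 5, 5.75, 6.5, 8.
g(4.25) = -224.3125, g(5) = -388, g(5.75) = -614.6875, g(6.5) = -914.5, g(8) = -1774.
Sum = Σ Δs_i · g(s_i).
Sum = -4154.96875.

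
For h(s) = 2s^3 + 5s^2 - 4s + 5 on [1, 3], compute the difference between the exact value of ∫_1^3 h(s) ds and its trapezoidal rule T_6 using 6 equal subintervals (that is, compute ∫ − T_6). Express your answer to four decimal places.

Exact integral: ∫_1^3 h(s) ds ≈ 77.333333.
T_6 ≈ 77.962963.
Error ≈ 77.333333 − 77.962963 ≈ -0.6296.

-0.6296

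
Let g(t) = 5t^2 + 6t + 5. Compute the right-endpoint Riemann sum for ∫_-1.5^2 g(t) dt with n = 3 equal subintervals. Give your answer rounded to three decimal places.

Δt = (2 − (-1.5))/3 = 7/6.
Right endpoints: -1/3, 5/6, 2.
g(-1/3) = 32/9, g(5/6) = 485/36, g(2) = 37.
Sum = Δt · [g(-1/3) + g(5/6) + g(2)].
Sum ≈ 63.032.

63.032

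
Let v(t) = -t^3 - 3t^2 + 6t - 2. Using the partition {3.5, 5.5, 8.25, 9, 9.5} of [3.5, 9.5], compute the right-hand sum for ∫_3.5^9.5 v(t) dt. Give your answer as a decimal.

-3653.87109375

Subinterval widths: 2, 2.75, 0.75, 0.5.
Right endpoints: 5.5, 8.25, 9, 9.5.
v(5.5) = -226.125, v(8.25) = -718.203125, v(9) = -920, v(9.5) = -1073.125.
Sum = Σ Δt_i · v(t_i).
Sum = -3653.87109375.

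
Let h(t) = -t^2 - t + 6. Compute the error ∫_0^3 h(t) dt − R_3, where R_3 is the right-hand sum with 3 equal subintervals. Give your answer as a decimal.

6.5

Exact integral: ∫_0^3 h(t) dt = 4.5.
R_3 = -2.
Error = 4.5 − (-2) = 6.5.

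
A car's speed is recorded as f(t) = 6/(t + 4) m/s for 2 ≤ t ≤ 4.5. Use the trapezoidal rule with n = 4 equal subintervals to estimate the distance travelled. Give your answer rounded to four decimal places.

Δt = (4.5 − 2)/4 = 0.625.
f(2) = 1, f(2.625) = 48/53, f(3.25) = 24/29, f(3.875) = 16/21, f(4.5) = 12/17.
T_4 = (Δt/2)·[f(t_0) + 2f(t_1) + 2f(t_2) + 2f(t_3) + f(t_4)].
Sum ≈ 2.0926.

2.0926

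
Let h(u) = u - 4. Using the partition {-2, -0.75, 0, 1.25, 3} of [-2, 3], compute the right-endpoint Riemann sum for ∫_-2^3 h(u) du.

-14.125

Subinterval widths: 1.25, 0.75, 1.25, 1.75.
Right endpoints: -0.75, 0, 1.25, 3.
h(-0.75) = -4.75, h(0) = -4, h(1.25) = -2.75, h(3) = -1.
Sum = Σ Δu_i · h(u_i).
Sum = -14.125.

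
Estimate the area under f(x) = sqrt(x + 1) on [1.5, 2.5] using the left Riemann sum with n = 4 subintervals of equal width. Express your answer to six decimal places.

Δx = (2.5 − 1.5)/4 = 0.25.
Left endpoints: 1.5, 1.75, 2, 2.25.
f(1.5) ≈ 1.581139, f(1.75) ≈ 1.658312, f(2) ≈ 1.732051, f(2.25) ≈ 1.802776.
Sum = Δx · [f(1.5) + f(1.75) + f(2) + f(2.25)].
Sum ≈ 1.693569.

1.693569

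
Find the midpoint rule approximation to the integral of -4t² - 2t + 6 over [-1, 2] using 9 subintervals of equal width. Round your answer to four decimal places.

Δt = (2 − (-1))/9 = 1/3.
Midpoints: -5/6, -0.5, -1/6, 1/6, 0.5, 5/6, 7/6, 1.5, 11/6.
f(-5/6) = 44/9, f(-0.5) = 6, f(-1/6) = 56/9, f(1/6) = 50/9, f(0.5) = 4, f(5/6) = 14/9, f(7/6) = -16/9, f(1.5) = -6, f(11/6) = -100/9.
Sum = Δt · [f(-5/6) + f(-0.5) + f(-1/6) + ...].
Sum ≈ 3.1111.

3.1111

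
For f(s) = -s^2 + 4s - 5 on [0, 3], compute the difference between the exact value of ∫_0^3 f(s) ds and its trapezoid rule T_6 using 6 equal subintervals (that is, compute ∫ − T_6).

0.125

Exact integral: ∫_0^3 f(s) ds = -6.
T_6 = -6.125.
Error = -6 − (-6.125) = 0.125.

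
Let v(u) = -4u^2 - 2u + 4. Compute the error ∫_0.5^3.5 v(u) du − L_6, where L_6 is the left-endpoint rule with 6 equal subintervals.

Exact integral: ∫_0.5^3.5 v(u) du = -57.
L_6 = -44.
Error = -57 − (-44) = -13.

-13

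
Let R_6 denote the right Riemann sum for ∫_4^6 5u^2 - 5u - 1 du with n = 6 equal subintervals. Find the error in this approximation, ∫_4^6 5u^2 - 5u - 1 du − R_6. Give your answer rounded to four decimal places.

-15.1852

Exact integral: ∫_4^6 f(u) du ≈ 201.333333.
R_6 ≈ 216.518519.
Error ≈ 201.333333 − 216.518519 ≈ -15.1852.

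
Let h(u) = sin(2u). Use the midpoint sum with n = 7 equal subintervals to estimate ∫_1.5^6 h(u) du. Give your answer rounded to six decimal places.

-0.983262

Δu = (6 − 1.5)/7 = 9/14.
Midpoints: 51/28, 69/28, 87/28, 3.75, 123/28, 141/28, 159/28.
h(51/28) ≈ -0.480535, h(69/28) ≈ -0.976723, h(87/28) ≈ -0.068845, h(3.75) ≈ 0.938000, h(123/28) ≈ 0.596444, h(141/28) ≈ -0.602517, h(159/28) ≈ -0.935343.
Sum = Δu · [h(51/28) + h(69/28) + h(87/28) + ...].
Sum ≈ -0.983262.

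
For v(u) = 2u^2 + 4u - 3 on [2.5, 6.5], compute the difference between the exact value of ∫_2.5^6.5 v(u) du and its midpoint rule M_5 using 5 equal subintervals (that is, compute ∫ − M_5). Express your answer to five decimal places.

Exact integral: ∫_2.5^6.5 v(u) du ≈ 232.6666667.
M_5 = 232.24.
Error ≈ 232.6666667 − 232.24 ≈ 0.42667.

0.42667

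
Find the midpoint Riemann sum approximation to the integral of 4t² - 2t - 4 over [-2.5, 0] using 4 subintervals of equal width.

16.7578125

Δt = (0 − (-2.5))/4 = 0.625.
Midpoints: -2.1875, -1.5625, -0.9375, -0.3125.
f(-2.1875) = 19.515625, f(-1.5625) = 8.890625, f(-0.9375) = 1.390625, f(-0.3125) = -2.984375.
Sum = Δt · [f(-2.1875) + f(-1.5625) + f(-0.9375) + f(-0.3125)].
Sum = 16.7578125.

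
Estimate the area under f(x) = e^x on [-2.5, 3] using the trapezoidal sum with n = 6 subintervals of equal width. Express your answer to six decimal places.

21.384925

Δx = (3 − (-2.5))/6 = 11/12.
f(-2.5) ≈ 0.082085, f(-19/12) ≈ 0.205290, f(-2/3) ≈ 0.513417, f(0.25) ≈ 1.284025, f(7/6) ≈ 3.211271, f(25/12) ≈ 8.031195, f(3) ≈ 20.085537.
T_6 = (Δx/2)·[f(x_0) + 2f(x_1) + ... + 2f(x_{5}) + f(x_6)].
Sum ≈ 21.384925.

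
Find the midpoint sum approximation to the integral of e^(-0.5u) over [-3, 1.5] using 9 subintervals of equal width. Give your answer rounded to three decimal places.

Δu = (1.5 − (-3))/9 = 0.5.
Midpoints: -2.75, -2.25, -1.75, -1.25, -0.75, -0.25, 0.25, 0.75, 1.25.
f(-2.75) ≈ 3.955, f(-2.25) ≈ 3.080, f(-1.75) ≈ 2.399, f(-1.25) ≈ 1.868, f(-0.75) ≈ 1.455, f(-0.25) ≈ 1.133, f(0.25) ≈ 0.882, f(0.75) ≈ 0.687, f(1.25) ≈ 0.535.
Sum = Δu · [f(-2.75) + f(-2.25) + f(-1.75) + ...].
Sum ≈ 7.998.

7.998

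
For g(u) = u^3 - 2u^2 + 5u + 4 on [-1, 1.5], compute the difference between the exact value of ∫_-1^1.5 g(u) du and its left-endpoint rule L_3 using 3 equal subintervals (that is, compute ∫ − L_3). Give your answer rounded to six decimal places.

6.351273

Exact integral: ∫_-1^1.5 g(u) du ≈ 11.22395833.
L_3 ≈ 4.87268519.
Error ≈ 11.22395833 − 4.87268519 ≈ 6.351273.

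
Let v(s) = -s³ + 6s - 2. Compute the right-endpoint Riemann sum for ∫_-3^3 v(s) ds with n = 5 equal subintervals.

Δs = (3 − (-3))/5 = 1.2.
Right endpoints: -1.8, -0.6, 0.6, 1.8, 3.
v(-1.8) = -6.968, v(-0.6) = -5.384, v(0.6) = 1.384, v(1.8) = 2.968, v(3) = -11.
Sum = Δs · [v(-1.8) + v(-0.6) + v(0.6) + v(1.8) + v(3)].
Sum = -22.8.

-22.8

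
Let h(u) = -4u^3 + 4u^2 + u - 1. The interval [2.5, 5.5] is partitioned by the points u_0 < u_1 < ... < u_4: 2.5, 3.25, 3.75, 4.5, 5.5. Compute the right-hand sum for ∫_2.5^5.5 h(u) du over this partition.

-895.578125

Subinterval widths: 0.75, 0.5, 0.75, 1.
Right endpoints: 3.25, 3.75, 4.5, 5.5.
h(3.25) = -92.8125, h(3.75) = -151.9375, h(4.5) = -280, h(5.5) = -540.
Sum = Σ Δu_i · h(u_i).
Sum = -895.578125.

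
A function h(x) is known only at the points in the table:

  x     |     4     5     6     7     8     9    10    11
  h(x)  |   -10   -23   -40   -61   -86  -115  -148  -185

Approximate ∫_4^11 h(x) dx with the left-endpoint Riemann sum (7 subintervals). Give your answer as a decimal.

-483

Δx = 1.
Sum = 1·[(-10) + (-23) + (-40) + (-61) + (-86) + (-115) + (-148)] = -483.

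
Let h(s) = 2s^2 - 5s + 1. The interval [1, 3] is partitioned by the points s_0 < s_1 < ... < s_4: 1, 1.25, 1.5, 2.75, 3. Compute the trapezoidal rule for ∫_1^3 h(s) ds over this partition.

Subinterval widths: 0.25, 0.25, 1.25, 0.25.
h(1) = -2, h(1.25) = -2.125, h(1.5) = -2, h(2.75) = 2.375, h(3) = 4.
On each subinterval the trapezoid contributes (Δs_i/2)·[h(s_{i-1}) + h(s_i)].
Sum = 0.

0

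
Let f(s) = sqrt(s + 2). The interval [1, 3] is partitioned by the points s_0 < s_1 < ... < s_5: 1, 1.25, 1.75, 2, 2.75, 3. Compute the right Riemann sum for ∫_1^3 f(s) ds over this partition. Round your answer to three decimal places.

4.113

Subinterval widths: 0.25, 0.5, 0.25, 0.75, 0.25.
Right endpoints: 1.25, 1.75, 2, 2.75, 3.
f(1.25) ≈ 1.803, f(1.75) ≈ 1.936, f(2) ≈ 2.000, f(2.75) ≈ 2.179, f(3) ≈ 2.236.
Sum = Σ Δs_i · f(s_i).
Sum ≈ 4.113.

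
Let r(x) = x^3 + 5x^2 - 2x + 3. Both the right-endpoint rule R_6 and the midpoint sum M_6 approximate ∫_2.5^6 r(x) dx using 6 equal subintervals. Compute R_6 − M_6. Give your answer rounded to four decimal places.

R_6 ≈ 732.252459.
M_6 ≈ 627.181062.
R_6 − M_6 ≈ 105.0714.

105.0714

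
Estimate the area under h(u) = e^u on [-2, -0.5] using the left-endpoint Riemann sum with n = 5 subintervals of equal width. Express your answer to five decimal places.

0.40404

Δu = (-0.5 − (-2))/5 = 0.3.
Left endpoints: -2, -1.7, -1.4, -1.1, -0.8.
h(-2) ≈ 0.13534, h(-1.7) ≈ 0.18268, h(-1.4) ≈ 0.24660, h(-1.1) ≈ 0.33287, h(-0.8) ≈ 0.44933.
Sum = Δu · [h(-2) + h(-1.7) + h(-1.4) + h(-1.1) + h(-0.8)].
Sum ≈ 0.40404.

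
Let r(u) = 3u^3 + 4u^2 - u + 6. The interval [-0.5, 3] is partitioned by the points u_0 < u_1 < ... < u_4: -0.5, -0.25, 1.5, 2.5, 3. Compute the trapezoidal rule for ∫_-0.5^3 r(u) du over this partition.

Subinterval widths: 0.25, 1.75, 1, 0.5.
r(-0.5) = 7.125, r(-0.25) = 6.453125, r(1.5) = 23.625, r(2.5) = 75.375, r(3) = 120.
On each subinterval the trapezoid contributes (Δu_i/2)·[r(u_{i-1}) + r(u_i)].
Sum = 126.359375.

126.359375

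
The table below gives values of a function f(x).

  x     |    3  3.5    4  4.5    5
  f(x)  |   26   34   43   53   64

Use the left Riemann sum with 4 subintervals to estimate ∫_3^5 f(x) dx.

Δx = 0.5.
Sum = 0.5·[26 + 34 + 43 + 53] = 78.

78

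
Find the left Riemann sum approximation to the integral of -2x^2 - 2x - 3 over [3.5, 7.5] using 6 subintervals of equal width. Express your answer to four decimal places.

-277.2593

Δx = (7.5 − 3.5)/6 = 2/3.
Left endpoints: 3.5, 25/6, 29/6, 5.5, 37/6, 41/6.
f(3.5) = -34.5, f(25/6) = -829/18, f(29/6) = -1069/18, f(5.5) = -74.5, f(37/6) = -1645/18, f(41/6) = -1981/18.
Sum = Δx · [f(3.5) + f(25/6) + f(29/6) + ...].
Sum ≈ -277.2593.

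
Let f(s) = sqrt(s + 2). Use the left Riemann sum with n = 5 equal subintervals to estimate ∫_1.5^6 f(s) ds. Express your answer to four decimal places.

Δs = (6 − 1.5)/5 = 0.9.
Left endpoints: 1.5, 2.4, 3.3, 4.2, 5.1.
f(1.5) ≈ 1.8708, f(2.4) ≈ 2.0976, f(3.3) ≈ 2.3022, f(4.2) ≈ 2.4900, f(5.1) ≈ 2.6646.
Sum = Δs · [f(1.5) + f(2.4) + f(3.3) + f(4.2) + f(5.1)].
Sum ≈ 10.2827.

10.2827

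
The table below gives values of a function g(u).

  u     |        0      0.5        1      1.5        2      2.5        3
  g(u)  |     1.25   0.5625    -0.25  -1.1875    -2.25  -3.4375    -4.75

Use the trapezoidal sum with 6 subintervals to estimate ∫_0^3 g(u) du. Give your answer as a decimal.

-4.15625

Δu = 0.5.
T_6 = (0.5/2)·[1.25 + 2·0.5625 + 2·(-0.25) + 2·(-1.1875) + 2·(-2.25) + 2·(-3.4375) + (-4.75)] = -4.15625.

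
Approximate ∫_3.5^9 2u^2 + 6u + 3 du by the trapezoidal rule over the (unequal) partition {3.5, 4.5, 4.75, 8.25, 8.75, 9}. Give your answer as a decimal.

Subinterval widths: 1, 0.25, 3.5, 0.5, 0.25.
f(3.5) = 48.5, f(4.5) = 70.5, f(4.75) = 76.625, f(8.25) = 188.625, f(8.75) = 208.625, f(9) = 219.
On each subinterval the trapezoid contributes (Δu_i/2)·[f(u_{i-1}) + f(u_i)].
Sum = 694.84375.

694.84375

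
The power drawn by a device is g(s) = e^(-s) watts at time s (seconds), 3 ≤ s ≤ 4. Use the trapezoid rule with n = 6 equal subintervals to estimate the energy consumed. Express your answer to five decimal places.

Δs = (4 − 3)/6 = 1/6.
g(3) ≈ 0.04979, g(19/6) ≈ 0.04214, g(10/3) ≈ 0.03567, g(3.5) ≈ 0.03020, g(11/3) ≈ 0.02556, g(23/6) ≈ 0.02164, g(4) ≈ 0.01832.
T_6 = (Δs/2)·[g(s_0) + 2g(s_1) + ... + 2g(s_{5}) + g(s_6)].
Sum ≈ 0.03154.

0.03154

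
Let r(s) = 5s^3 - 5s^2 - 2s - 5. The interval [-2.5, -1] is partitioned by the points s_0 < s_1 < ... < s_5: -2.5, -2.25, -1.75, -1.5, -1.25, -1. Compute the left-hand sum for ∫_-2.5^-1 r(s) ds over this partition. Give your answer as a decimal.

Subinterval widths: 0.25, 0.5, 0.25, 0.25, 0.25.
Left endpoints: -2.5, -2.25, -1.75, -1.5, -1.25.
r(-2.5) = -109.375, r(-2.25) = -82.765625, r(-1.75) = -43.609375, r(-1.5) = -30.125, r(-1.25) = -20.078125.
Sum = Σ Δs_i · r(s_i).
Sum = -92.1796875.

-92.1796875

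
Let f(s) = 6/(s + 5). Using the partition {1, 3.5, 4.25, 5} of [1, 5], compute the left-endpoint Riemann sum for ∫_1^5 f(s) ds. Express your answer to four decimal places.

3.5159

Subinterval widths: 2.5, 0.75, 0.75.
Left endpoints: 1, 3.5, 4.25.
f(1) = 1, f(3.5) = 12/17, f(4.25) = 24/37.
Sum = Σ Δs_i · f(s_i).
Sum ≈ 3.5159.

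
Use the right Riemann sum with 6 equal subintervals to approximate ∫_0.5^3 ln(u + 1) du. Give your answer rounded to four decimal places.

Δu = (3 − 0.5)/6 = 5/12.
Right endpoints: 11/12, 4/3, 1.75, 13/6, 31/12, 3.
f(11/12) ≈ 0.6506, f(4/3) ≈ 0.8473, f(1.75) ≈ 1.0116, f(13/6) ≈ 1.1527, f(31/12) ≈ 1.2763, f(3) ≈ 1.3863.
Sum = Δu · [f(11/12) + f(4/3) + f(1.75) + ...].
Sum ≈ 2.6353.

2.6353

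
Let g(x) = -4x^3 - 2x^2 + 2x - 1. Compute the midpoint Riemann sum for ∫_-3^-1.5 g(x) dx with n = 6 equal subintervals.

51.7421875

Δx = (-1.5 − (-3))/6 = 0.25.
Midpoints: -2.875, -2.625, -2.375, -2.125, -1.875, -1.625.
g(-2.875) = 71.7734375, g(-2.625) = 52.3203125, g(-2.375) = 36.5546875, g(-2.125) = 24.1015625, g(-1.875) = 14.5859375, g(-1.625) = 7.6328125.
Sum = Δx · [g(-2.875) + g(-2.625) + g(-2.375) + ...].
Sum = 51.7421875.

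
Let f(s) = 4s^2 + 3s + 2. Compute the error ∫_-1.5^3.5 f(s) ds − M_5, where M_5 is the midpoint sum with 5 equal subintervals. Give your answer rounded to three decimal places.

1.667

Exact integral: ∫_-1.5^3.5 f(s) ds ≈ 86.66667.
M_5 = 85.
Error ≈ 86.66667 − 85 ≈ 1.667.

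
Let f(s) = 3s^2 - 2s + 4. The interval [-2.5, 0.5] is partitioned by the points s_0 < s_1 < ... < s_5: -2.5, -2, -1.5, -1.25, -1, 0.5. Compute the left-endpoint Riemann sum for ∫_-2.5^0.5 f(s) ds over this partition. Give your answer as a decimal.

Subinterval widths: 0.5, 0.5, 0.25, 0.25, 1.5.
Left endpoints: -2.5, -2, -1.5, -1.25, -1.
f(-2.5) = 27.75, f(-2) = 20, f(-1.5) = 13.75, f(-1.25) = 11.1875, f(-1) = 9.
Sum = Σ Δs_i · f(s_i).
Sum = 43.609375.

43.609375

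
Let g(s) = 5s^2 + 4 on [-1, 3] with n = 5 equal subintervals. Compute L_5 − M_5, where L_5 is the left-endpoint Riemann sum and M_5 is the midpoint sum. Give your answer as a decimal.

L_5 = 48.8.
M_5 = 61.6.
L_5 − M_5 = -12.8.

-12.8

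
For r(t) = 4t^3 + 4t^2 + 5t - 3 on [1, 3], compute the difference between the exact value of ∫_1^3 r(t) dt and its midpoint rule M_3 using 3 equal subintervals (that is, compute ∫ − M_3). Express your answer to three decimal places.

2.074

Exact integral: ∫_1^3 r(t) dt ≈ 128.66667.
M_3 ≈ 126.59259.
Error ≈ 128.66667 − 126.59259 ≈ 2.074.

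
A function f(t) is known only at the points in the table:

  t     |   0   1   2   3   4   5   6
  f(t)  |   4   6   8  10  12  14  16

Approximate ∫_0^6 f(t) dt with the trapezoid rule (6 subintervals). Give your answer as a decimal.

Δt = 1.
T_6 = (1/2)·[4 + 2·6 + 2·8 + 2·10 + 2·12 + 2·14 + 16] = 60.

60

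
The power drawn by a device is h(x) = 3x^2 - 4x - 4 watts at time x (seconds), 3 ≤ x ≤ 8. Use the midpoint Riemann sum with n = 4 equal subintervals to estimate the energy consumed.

Δx = (8 − 3)/4 = 1.25.
Midpoints: 3.625, 4.875, 6.125, 7.375.
h(3.625) = 20.921875, h(4.875) = 47.796875, h(6.125) = 84.046875, h(7.375) = 129.671875.
Sum = Δx · [h(3.625) + h(4.875) + h(6.125) + h(7.375)].
Sum = 353.046875.

353.046875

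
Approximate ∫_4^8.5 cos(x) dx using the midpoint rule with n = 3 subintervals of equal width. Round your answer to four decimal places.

1.7113

Δx = (8.5 − 4)/3 = 1.5.
Midpoints: 4.75, 6.25, 7.75.
f(4.75) ≈ 0.0376, f(6.25) ≈ 0.9994, f(7.75) ≈ 0.1038.
Sum = Δx · [f(4.75) + f(6.25) + f(7.75)].
Sum ≈ 1.7113.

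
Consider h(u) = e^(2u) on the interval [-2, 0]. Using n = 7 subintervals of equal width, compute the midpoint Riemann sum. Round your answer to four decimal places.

0.4842

Δu = (0 − (-2))/7 = 2/7.
Midpoints: -13/7, -11/7, -9/7, -1, -5/7, -3/7, -1/7.
h(-13/7) ≈ 0.0244, h(-11/7) ≈ 0.0432, h(-9/7) ≈ 0.0764, h(-1) ≈ 0.1353, h(-5/7) ≈ 0.2397, h(-3/7) ≈ 0.4244, h(-1/7) ≈ 0.7515.
Sum = Δu · [h(-13/7) + h(-11/7) + h(-9/7) + ...].
Sum ≈ 0.4842.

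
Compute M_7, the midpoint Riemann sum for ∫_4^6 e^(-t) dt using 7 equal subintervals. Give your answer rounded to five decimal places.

Δt = (6 − 4)/7 = 2/7.
Midpoints: 29/7, 31/7, 33/7, 5, 37/7, 39/7, 41/7.
f(29/7) ≈ 0.01588, f(31/7) ≈ 0.01193, f(33/7) ≈ 0.00897, f(5) ≈ 0.00674, f(37/7) ≈ 0.00506, f(39/7) ≈ 0.00381, f(41/7) ≈ 0.00286.
Sum = Δt · [f(29/7) + f(31/7) + f(33/7) + ...].
Sum ≈ 0.01578.

0.01578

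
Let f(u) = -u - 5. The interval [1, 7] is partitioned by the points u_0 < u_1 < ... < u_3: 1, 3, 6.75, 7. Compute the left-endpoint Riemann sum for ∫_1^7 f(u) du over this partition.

Subinterval widths: 2, 3.75, 0.25.
Left endpoints: 1, 3, 6.75.
f(1) = -6, f(3) = -8, f(6.75) = -11.75.
Sum = Σ Δu_i · f(u_i).
Sum = -44.9375.

-44.9375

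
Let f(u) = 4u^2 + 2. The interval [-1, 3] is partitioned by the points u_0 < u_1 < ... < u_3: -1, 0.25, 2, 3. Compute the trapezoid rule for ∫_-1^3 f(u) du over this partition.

Subinterval widths: 1.25, 1.75, 1.
f(-1) = 6, f(0.25) = 2.25, f(2) = 18, f(3) = 38.
On each subinterval the trapezoid contributes (Δu_i/2)·[f(u_{i-1}) + f(u_i)].
Sum = 50.875.

50.875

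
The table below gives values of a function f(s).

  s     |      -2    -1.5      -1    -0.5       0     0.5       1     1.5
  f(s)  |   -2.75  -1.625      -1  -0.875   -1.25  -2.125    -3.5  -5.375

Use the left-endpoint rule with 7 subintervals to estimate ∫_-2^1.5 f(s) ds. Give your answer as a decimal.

Δs = 0.5.
Sum = 0.5·[(-2.75) + (-1.625) + (-1) + (-0.875) + (-1.25) + (-2.125) + (-3.5)] = -6.5625.

-6.5625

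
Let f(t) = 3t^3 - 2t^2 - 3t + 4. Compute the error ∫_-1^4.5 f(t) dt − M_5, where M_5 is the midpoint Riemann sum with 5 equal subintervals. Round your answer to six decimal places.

7.625521

Exact integral: ∫_-1^4.5 f(t) dt ≈ 238.50520833.
M_5 = 230.8796875.
Error ≈ 238.50520833 − 230.8796875 ≈ 7.625521.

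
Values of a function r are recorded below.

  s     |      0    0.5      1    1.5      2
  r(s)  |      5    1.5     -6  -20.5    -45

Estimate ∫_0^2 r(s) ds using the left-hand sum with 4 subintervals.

Δs = 0.5.
Sum = 0.5·[5 + 1.5 + (-6) + (-20.5)] = -10.

-10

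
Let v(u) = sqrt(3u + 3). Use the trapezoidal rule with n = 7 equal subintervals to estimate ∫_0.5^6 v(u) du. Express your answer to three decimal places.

19.245

Δu = (6 − 0.5)/7 = 11/14.
v(0.5) ≈ 2.121, v(9/7) ≈ 2.619, v(29/14) ≈ 3.036, v(20/7) ≈ 3.402, v(51/14) ≈ 3.732, v(31/7) ≈ 4.036, v(73/14) ≈ 4.318, v(6) ≈ 4.583.
T_7 = (Δu/2)·[v(u_0) + 2v(u_1) + ... + 2v(u_{6}) + v(u_7)].
Sum ≈ 19.245.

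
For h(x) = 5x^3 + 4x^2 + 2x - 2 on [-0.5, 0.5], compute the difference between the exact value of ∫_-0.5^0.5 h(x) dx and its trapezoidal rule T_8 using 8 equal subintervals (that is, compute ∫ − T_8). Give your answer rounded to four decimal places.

-0.0104

Exact integral: ∫_-0.5^0.5 h(x) dx ≈ -1.666667.
T_8 = -1.65625.
Error ≈ -1.666667 − (-1.65625) ≈ -0.0104.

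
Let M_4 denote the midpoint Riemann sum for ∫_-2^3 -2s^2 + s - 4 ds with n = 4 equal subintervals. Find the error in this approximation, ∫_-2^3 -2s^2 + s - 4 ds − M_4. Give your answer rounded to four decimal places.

-1.3021

Exact integral: ∫_-2^3 f(s) ds ≈ -40.833333.
M_4 = -39.53125.
Error ≈ -40.833333 − (-39.53125) ≈ -1.3021.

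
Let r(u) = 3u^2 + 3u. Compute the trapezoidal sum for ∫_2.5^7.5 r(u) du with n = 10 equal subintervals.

481.875

Δu = (7.5 − 2.5)/10 = 0.5.
r(2.5) = 26.25, r(3) = 36, r(3.5) = 47.25, r(4) = 60, r(4.5) = 74.25, r(5) = 90, r(5.5) = 107.25, r(6) = 126, r(6.5) = 146.25, r(7) = 168, r(7.5) = 191.25.
T_10 = (Δu/2)·[r(u_0) + 2r(u_1) + ... + 2r(u_{9}) + r(u_10)].
Sum = 481.875.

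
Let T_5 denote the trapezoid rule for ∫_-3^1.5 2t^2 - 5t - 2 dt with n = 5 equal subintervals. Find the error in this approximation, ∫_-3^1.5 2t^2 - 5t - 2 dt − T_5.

-1.215

Exact integral: ∫_-3^1.5 f(t) dt = 28.125.
T_5 = 29.34.
Error = 28.125 − 29.34 = -1.215.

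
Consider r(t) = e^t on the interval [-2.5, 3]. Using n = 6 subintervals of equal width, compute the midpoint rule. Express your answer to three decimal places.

19.320

Δt = (3 − (-2.5))/6 = 11/12.
Midpoints: -49/24, -1.125, -5/24, 17/24, 1.625, 61/24.
r(-49/24) ≈ 0.130, r(-1.125) ≈ 0.325, r(-5/24) ≈ 0.812, r(17/24) ≈ 2.031, r(1.625) ≈ 5.078, r(61/24) ≈ 12.701.
Sum = Δt · [r(-49/24) + r(-1.125) + r(-5/24) + ...].
Sum ≈ 19.320.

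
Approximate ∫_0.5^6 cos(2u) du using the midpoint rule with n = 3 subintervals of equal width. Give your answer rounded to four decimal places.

Δu = (6 − 0.5)/3 = 11/6.
Midpoints: 17/12, 3.25, 61/12.
f(17/12) ≈ -0.9529, f(3.25) ≈ 0.9766, f(61/12) ≈ -0.7372.
Sum = Δu · [f(17/12) + f(3.25) + f(61/12)].
Sum ≈ -1.3080.

-1.3080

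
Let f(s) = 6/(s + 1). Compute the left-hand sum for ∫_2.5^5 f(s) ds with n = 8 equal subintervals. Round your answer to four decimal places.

Δs = (5 − 2.5)/8 = 0.3125.
Left endpoints: 2.5, 2.8125, 3.125, 3.4375, 3.75, 4.0625, 4.375, 4.6875.
f(2.5) = 12/7, f(2.8125) = 96/61, f(3.125) = 16/11, f(3.4375) = 96/71, f(3.75) = 24/19, f(4.0625) = 32/27, f(4.375) = 48/43, f(4.6875) = 96/91.
Sum = Δs · [f(2.5) + f(2.8125) + f(3.125) + ...].
Sum ≈ 3.3482.

3.3482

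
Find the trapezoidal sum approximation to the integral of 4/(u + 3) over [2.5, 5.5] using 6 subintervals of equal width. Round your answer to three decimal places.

Δu = (5.5 − 2.5)/6 = 0.5.
f(2.5) = 8/11, f(3) = 2/3, f(3.5) = 8/13, f(4) = 4/7, f(4.5) = 8/15, f(5) = 0.5, f(5.5) = 8/17.
T_6 = (Δu/2)·[f(u_0) + 2f(u_1) + ... + 2f(u_{5}) + f(u_6)].
Sum ≈ 1.743.

1.743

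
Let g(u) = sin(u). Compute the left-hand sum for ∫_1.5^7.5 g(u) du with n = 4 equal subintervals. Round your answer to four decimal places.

-0.1775

Δu = (7.5 − 1.5)/4 = 1.5.
Left endpoints: 1.5, 3, 4.5, 6.
g(1.5) ≈ 0.9975, g(3) ≈ 0.1411, g(4.5) ≈ -0.9775, g(6) ≈ -0.2794.
Sum = Δu · [g(1.5) + g(3) + g(4.5) + g(6)].
Sum ≈ -0.1775.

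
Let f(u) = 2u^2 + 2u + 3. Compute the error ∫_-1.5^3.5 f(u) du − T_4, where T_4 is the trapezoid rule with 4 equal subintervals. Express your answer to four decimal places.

Exact integral: ∫_-1.5^3.5 f(u) du ≈ 55.833333.
T_4 = 58.4375.
Error ≈ 55.833333 − 58.4375 ≈ -2.6042.

-2.6042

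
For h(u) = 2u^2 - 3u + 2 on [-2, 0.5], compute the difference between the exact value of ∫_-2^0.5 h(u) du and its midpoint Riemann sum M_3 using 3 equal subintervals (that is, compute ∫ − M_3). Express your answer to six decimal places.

0.289352

Exact integral: ∫_-2^0.5 h(u) du ≈ 16.04166667.
M_3 ≈ 15.75231481.
Error ≈ 16.04166667 − 15.75231481 ≈ 0.289352.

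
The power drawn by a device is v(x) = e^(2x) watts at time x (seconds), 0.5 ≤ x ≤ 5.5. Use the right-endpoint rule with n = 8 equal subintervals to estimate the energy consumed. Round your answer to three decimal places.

Δx = (5.5 − 0.5)/8 = 0.625.
Right endpoints: 1.125, 1.75, 2.375, 3, 3.625, 4.25, 4.875, 5.5.
v(1.125) ≈ 9.488, v(1.75) ≈ 33.115, v(2.375) ≈ 115.584, v(3) ≈ 403.429, v(3.625) ≈ 1408.105, v(4.25) ≈ 4914.769, v(4.875) ≈ 17154.229, v(5.5) ≈ 59874.142.
Sum = Δx · [v(1.125) + v(1.75) + v(2.375) + ...].
Sum ≈ 52445.538.

52445.538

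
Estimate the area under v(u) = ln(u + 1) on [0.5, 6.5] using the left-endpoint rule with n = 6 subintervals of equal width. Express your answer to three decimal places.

Δu = (6.5 − 0.5)/6 = 1.
Left endpoints: 0.5, 1.5, 2.5, 3.5, 4.5, 5.5.
v(0.5) ≈ 0.405, v(1.5) ≈ 0.916, v(2.5) ≈ 1.253, v(3.5) ≈ 1.504, v(4.5) ≈ 1.705, v(5.5) ≈ 1.872.
Sum = Δu · [v(0.5) + v(1.5) + v(2.5) + ...].
Sum ≈ 7.655.

7.655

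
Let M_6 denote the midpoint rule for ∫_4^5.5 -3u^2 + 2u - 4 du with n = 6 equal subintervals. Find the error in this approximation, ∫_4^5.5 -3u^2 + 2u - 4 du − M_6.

Exact integral: ∫_4^5.5 f(u) du = -94.125.
M_6 = -94.1015625.
Error = -94.125 − (-94.1015625) = -0.0234375.

-0.0234375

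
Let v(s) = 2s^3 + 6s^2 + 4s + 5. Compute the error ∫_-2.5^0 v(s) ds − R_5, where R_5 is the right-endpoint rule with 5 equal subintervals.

-0.78125

Exact integral: ∫_-2.5^0 v(s) ds = 11.71875.
R_5 = 12.5.
Error = 11.71875 − 12.5 = -0.78125.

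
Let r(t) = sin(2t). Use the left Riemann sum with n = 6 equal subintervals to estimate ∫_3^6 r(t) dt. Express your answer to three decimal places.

Δt = (6 − 3)/6 = 0.5.
Left endpoints: 3, 3.5, 4, 4.5, 5, 5.5.
r(3) ≈ -0.279, r(3.5) ≈ 0.657, r(4) ≈ 0.989, r(4.5) ≈ 0.412, r(5) ≈ -0.544, r(5.5) ≈ -1.000.
Sum = Δt · [r(3) + r(3.5) + r(4) + ...].
Sum ≈ 0.118.

0.118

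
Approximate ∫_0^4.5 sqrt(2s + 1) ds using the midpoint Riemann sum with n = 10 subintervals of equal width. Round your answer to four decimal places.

Δs = (4.5 − 0)/10 = 0.45.
Midpoints: 0.225, 0.675, 1.125, 1.575, 2.025, 2.475, 2.925, 3.375, 3.825, 4.275.
f(0.225) ≈ 1.2042, f(0.675) ≈ 1.5330, f(1.125) ≈ 1.8028, f(1.575) ≈ 2.0372, f(2.025) ≈ 2.2472, f(2.475) ≈ 2.4393, f(2.925) ≈ 2.6173, f(3.375) ≈ 2.7839, f(3.825) ≈ 2.9411, f(4.275) ≈ 3.0903.
Sum = Δs · [f(0.225) + f(0.675) + f(1.125) + ...].
Sum ≈ 10.2132.

10.2132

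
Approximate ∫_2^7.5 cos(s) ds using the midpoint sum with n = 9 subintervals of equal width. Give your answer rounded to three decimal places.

Δs = (7.5 − 2)/9 = 11/18.
Midpoints: 83/36, 35/12, 127/36, 149/36, 4.75, 193/36, 215/36, 79/12, 259/36.
f(83/36) ≈ -0.670, f(35/12) ≈ -0.975, f(127/36) ≈ -0.926, f(149/36) ≈ -0.543, f(4.75) ≈ 0.038, f(193/36) ≈ 0.604, f(215/36) ≈ 0.952, f(79/12) ≈ 0.955, f(259/36) ≈ 0.613.
Sum = Δs · [f(83/36) + f(35/12) + f(127/36) + ...].
Sum ≈ 0.029.

0.029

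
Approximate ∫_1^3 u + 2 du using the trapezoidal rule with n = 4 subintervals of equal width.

8

Δu = (3 − 1)/4 = 0.5.
f(1) = 3, f(1.5) = 3.5, f(2) = 4, f(2.5) = 4.5, f(3) = 5.
T_4 = (Δu/2)·[f(u_0) + 2f(u_1) + 2f(u_2) + 2f(u_3) + f(u_4)].
Sum = 8.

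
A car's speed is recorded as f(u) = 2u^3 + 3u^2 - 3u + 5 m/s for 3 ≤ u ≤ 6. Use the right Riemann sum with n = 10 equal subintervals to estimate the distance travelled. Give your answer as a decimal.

839.85

Δu = (6 − 3)/10 = 0.3.
Right endpoints: 3.3, 3.6, 3.9, 4.2, 4.5, 4.8, 5.1, 5.4, 5.7, 6.
f(3.3) = 99.644, f(3.6) = 126.392, f(3.9) = 157.568, f(4.2) = 193.496, f(4.5) = 234.5, f(4.8) = 280.904, f(5.1) = 333.032, f(5.4) = 391.208, f(5.7) = 455.756, f(6) = 527.
Sum = Δu · [f(3.3) + f(3.6) + f(3.9) + ...].
Sum = 839.85.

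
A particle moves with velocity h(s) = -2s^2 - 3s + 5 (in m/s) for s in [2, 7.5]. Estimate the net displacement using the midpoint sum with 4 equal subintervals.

Δs = (7.5 − 2)/4 = 1.375.
Midpoints: 2.6875, 4.0625, 5.4375, 6.8125.
h(2.6875) = -17.5078125, h(4.0625) = -40.1953125, h(5.4375) = -70.4453125, h(6.8125) = -108.2578125.
Sum = Δs · [h(2.6875) + h(4.0625) + h(5.4375) + h(6.8125)].
Sum = -325.05859375.

-325.05859375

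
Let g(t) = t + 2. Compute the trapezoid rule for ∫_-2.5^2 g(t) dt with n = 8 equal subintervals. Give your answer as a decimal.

Δt = (2 − (-2.5))/8 = 0.5625.
g(-2.5) = -0.5, g(-1.9375) = 0.0625, g(-1.375) = 0.625, g(-0.8125) = 1.1875, g(-0.25) = 1.75, g(0.3125) = 2.3125, g(0.875) = 2.875, g(1.4375) = 3.4375, g(2) = 4.
T_8 = (Δt/2)·[g(t_0) + 2g(t_1) + ... + 2g(t_{7}) + g(t_8)].
Sum = 7.875.

7.875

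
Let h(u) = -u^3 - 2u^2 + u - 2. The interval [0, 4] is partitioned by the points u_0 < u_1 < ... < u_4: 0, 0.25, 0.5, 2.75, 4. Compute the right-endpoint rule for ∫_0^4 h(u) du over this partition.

-197.640625

Subinterval widths: 0.25, 0.25, 2.25, 1.25.
Right endpoints: 0.25, 0.5, 2.75, 4.
h(0.25) = -1.890625, h(0.5) = -2.125, h(2.75) = -35.171875, h(4) = -94.
Sum = Σ Δu_i · h(u_i).
Sum = -197.640625.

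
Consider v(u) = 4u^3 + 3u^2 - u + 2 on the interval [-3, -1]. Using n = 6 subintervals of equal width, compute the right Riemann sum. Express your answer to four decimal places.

Δu = (-1 − (-3))/6 = 1/3.
Right endpoints: -8/3, -7/3, -2, -5/3, -4/3, -1.
v(-8/3) = -1346/27, v(-7/3) = -814/27, v(-2) = -16, v(-5/3) = -176/27, v(-4/3) = -22/27, v(-1) = 2.
Sum = Δu · [v(-8/3) + v(-7/3) + v(-2) + ...].
Sum ≈ -33.7778.

-33.7778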